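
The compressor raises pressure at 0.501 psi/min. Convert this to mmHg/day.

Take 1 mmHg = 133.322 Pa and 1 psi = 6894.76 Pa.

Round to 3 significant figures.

3.73×10⁴ mmHg/day

0.501 psi/min × 6894.76 Pa/psi ÷ 60 s/min = 57.5712 Pa/s
57.5712 Pa/s ÷ 133.322 Pa/mmHg × 86400 s/day = 37309.3 mmHg/day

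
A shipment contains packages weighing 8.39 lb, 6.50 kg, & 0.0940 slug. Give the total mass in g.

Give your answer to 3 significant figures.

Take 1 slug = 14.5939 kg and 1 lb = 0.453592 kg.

1.17×10⁴ g

8.39 lb × 0.453592 = 3.80564 kg
6.50 kg (already kg)
0.0940 slug × 14.5939 = 1.37183 kg
Total: 3.80564 + 6.5 + 1.37183 = 11.6775 kg
In g: 11.6775 / 0.001 = 11677.5 g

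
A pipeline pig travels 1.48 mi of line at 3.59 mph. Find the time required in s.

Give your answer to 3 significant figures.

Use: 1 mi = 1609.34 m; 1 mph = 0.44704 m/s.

1480 s

1.48 mi × 1609.34 = 2381.82 m
3.59 mph × 0.44704 = 1.60487 m/s
t = d / v = 2381.82 m / 1.60487 m/s = 1484.12 s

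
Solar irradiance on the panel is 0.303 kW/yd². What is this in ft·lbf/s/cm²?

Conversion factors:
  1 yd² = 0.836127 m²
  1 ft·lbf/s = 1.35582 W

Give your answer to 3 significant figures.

0.0267 ft·lbf/s/cm²

0.303 kW/yd² × 1000 W/kW ÷ 0.836127 m²/yd² = 362.385 W/m²
362.385 W/m² ÷ 1.35582 W/ft·lbf/s × 0.0001 m²/cm² = 0.0267281 ft·lbf/s/cm²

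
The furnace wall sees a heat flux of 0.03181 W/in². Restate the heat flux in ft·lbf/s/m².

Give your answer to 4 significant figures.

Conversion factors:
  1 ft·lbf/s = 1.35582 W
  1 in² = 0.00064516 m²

0.03181 W/in² ÷ 0.00064516 m²/in² = 49.3056 W/m²
49.3056 W/m² ÷ 1.35582 W/ft·lbf/s = 36.3659 ft·lbf/s/m²

36.37 ft·lbf/s/m²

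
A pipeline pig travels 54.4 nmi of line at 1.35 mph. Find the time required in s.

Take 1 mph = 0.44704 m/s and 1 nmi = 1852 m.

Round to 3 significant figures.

1.67×10⁵ s

54.4 nmi × 1852 → 100749 m
1.35 mph × 0.44704 → 0.603504 m/s
t = d / v = 100749 m / 0.603504 m/s = 166940 s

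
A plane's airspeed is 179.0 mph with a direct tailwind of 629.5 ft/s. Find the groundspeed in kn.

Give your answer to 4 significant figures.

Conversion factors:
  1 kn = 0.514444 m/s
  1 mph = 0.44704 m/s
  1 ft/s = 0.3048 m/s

179.0 mph × 0.44704 = 80.0202 m/s
629.5 ft/s × 0.3048 = 191.872 m/s
Combined: 80.0202 + 191.872 = 271.892 m/s
In kn: 271.892 / 0.514444 = 528.516 kn

528.5 kn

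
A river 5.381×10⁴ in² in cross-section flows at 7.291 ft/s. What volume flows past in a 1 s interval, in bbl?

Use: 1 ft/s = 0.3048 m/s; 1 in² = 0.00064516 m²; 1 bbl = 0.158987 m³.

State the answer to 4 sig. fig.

7.291 ft/s × 0.3048 = 2.2223 m/s
5.381×10⁴ in² × 0.00064516 = 34.7161 m²
V = v × A × t = 2.2223 m/s × 34.7161 m² × 1 s = 77.1496 m³
77.1496 m³ ÷ (0.158987 m³/bbl) = 485.257 bbl

485.3 bbl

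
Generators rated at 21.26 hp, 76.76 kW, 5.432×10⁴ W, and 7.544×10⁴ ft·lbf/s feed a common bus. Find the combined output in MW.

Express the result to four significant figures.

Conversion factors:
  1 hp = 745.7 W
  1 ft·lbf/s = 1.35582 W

0.2492 MW

21.26 hp × 745.7 = 15853.6 W
76.76 kW × 1000 = 76760 W
5.432×10⁴ W (already W)
7.544×10⁴ ft·lbf/s × 1.35582 = 102283 W
Sum: 15853.6 + 76760 + 54320 + 102283 = 249217 W
In MW: 249217 / 1000000 = 0.249217 MW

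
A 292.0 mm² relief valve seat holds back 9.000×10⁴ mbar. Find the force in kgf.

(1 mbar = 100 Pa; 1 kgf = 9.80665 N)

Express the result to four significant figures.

9.000×10⁴ mbar × 100 → 9×10⁶ Pa
292.0 mm² × 10⁻⁶ → 2.92×10⁻⁴ m²
F = P × A = 9×10⁶ Pa × 2.92×10⁻⁴ m² = 2628 N
2628 N ÷ (9.80665 N/kgf) = 267.981 kgf

268.0 kgf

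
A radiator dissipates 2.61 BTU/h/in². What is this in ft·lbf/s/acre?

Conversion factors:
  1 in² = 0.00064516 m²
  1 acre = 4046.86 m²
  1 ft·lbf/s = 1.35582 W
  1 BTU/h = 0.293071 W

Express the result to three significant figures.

2.61 BTU/h/in² × 0.293071 W/BTU/h ÷ 0.00064516 m²/in² = 1185.62 W/m²
1185.62 W/m² ÷ 1.35582 W/ft·lbf/s × 4046.86 m²/acre = 3.53885×10⁶ ft·lbf/s/acre

3.54×10⁶ ft·lbf/s/acre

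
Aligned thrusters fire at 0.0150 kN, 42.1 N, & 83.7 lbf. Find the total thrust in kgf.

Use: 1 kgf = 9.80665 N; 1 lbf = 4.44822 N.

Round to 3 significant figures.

0.0150 kN × 1000 → 15 N
42.1 N (already N)
83.7 lbf × 4.44822 → 372.316 N
Combined: 15 + 42.1 + 372.316 = 429.416 N
In kgf: 429.416 / 9.80665 = 43.7882 kgf

43.8 kgf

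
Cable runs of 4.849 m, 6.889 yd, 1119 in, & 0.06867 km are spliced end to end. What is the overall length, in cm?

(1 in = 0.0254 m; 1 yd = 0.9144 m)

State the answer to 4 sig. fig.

4.849 m (already m)
6.889 yd × 0.9144 → 6.2993 m
1119 in × 0.0254 → 28.4226 m
0.06867 km × 1000 → 68.67 m
Combined: 4.849 + 6.2993 + 28.4226 + 68.67 = 108.241 m
In cm: 108.241 / 0.01 = 10824.1 cm

1.082×10⁴ cm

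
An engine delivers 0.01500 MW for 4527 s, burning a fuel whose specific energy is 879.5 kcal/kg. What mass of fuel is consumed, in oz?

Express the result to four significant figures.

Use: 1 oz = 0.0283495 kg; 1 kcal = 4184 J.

0.01500 MW → 15000 W
E = P × t = 15000 × 4527 = 6.7905×10⁷ J
879.5 kcal/kg → 3.67983×10⁶ J/kg
m = E / e_s = 6.7905×10⁷ / 3.67983×10⁶ = 18.4533 kg
In oz: 18.4533 / 0.0283495 = 650.922 oz

650.9 oz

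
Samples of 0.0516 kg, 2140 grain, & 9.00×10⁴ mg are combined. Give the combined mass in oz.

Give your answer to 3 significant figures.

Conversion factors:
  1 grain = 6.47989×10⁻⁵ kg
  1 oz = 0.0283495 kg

9.89 oz

0.0516 kg (already kg)
2140 grain × 6.47989×10⁻⁵ → 0.13867 kg
9.00×10⁴ mg × 10⁻⁶ → 0.09 kg
Combined: 0.0516 + 0.13867 + 0.09 = 0.28027 kg
In oz: 0.28027 / 0.0283495 = 9.88624 oz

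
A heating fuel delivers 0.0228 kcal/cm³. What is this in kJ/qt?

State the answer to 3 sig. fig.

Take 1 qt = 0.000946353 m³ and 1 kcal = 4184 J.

0.0228 kcal/cm³ × 4184 J/kcal ÷ 10⁻⁶ m³/cm³ = 9.53952×10⁷ J/m³
9.53952×10⁷ J/m³ ÷ 1000 J/kJ × 0.000946353 m³/qt = 90.2775 kJ/qt

90.3 kJ/qt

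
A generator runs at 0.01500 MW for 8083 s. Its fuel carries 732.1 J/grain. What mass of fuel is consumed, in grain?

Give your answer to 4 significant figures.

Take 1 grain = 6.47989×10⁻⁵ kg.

1.656×10⁵ grain

0.01500 MW → 15000 W
E = P × t = 15000 × 8083 = 1.21245×10⁸ J
732.1 J/grain → 1.1298×10⁷ J/kg
m = E / e_s = 1.21245×10⁸ / 1.1298×10⁷ = 10.7315 kg
In grain: 10.7315 / 6.47989×10⁻⁵ = 165612 grain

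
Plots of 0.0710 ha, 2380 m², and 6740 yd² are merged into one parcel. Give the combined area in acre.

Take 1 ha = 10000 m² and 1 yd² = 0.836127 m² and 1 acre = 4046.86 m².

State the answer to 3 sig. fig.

0.0710 ha × 10000 → 710 m²
2380 m² (already m²)
6740 yd² × 0.836127 → 5635.5 m²
Combined: 710 + 2380 + 5635.5 = 8725.5 m²
In acre: 8725.5 / 4046.86 = 2.15612 acre

2.16 acre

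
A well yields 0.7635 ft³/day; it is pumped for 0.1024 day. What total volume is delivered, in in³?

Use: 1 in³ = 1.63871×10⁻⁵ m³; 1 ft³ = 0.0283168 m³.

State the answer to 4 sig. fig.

135.1 in³

0.7635 ft³/day → 2.5023×10⁻⁷ m³/s
0.1024 day → 8847.36 s
V = Q × t = 2.5023×10⁻⁷ × 8847.36 = 0.00221387 m³
In in³: 0.00221387 / 1.63871×10⁻⁵ = 135.098 in³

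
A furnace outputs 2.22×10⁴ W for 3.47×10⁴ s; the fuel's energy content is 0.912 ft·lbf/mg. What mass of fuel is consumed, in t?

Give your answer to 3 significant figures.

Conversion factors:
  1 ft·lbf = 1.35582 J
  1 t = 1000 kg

E = P × t = 22200 × 34700 = 7.7034×10⁸ J
0.912 ft·lbf/mg → 1.23651×10⁶ J/kg
m = E / e_s = 7.7034×10⁸ / 1.23651×10⁶ = 622.995 kg
In t: 622.995 / 1000 = 0.622995 t

0.623 t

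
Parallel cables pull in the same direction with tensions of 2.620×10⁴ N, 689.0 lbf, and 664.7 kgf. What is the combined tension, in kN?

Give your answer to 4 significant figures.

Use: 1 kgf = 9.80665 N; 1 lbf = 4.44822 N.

35.78 kN

2.620×10⁴ N (already N)
689.0 lbf × 4.44822 = 3064.82 N
664.7 kgf × 9.80665 = 6518.48 N
Sum: 26200 + 3064.82 + 6518.48 = 35783.3 N
In kN: 35783.3 / 1000 = 35.7833 kN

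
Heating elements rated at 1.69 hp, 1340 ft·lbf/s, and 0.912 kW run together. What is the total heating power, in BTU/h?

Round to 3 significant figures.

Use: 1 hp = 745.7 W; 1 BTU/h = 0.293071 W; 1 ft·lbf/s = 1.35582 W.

1.69 hp × 745.7 = 1260.23 W
1340 ft·lbf/s × 1.35582 = 1816.8 W
0.912 kW × 1000 = 912 W
Combined: 1260.23 + 1816.8 + 912 = 3989.03 W
In BTU/h: 3989.03 / 0.293071 = 13611.1 BTU/h

1.36×10⁴ BTU/h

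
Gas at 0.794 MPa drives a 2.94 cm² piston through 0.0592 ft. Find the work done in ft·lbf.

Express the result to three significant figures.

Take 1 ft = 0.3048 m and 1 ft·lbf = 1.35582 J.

0.794 MPa → 794000 Pa
2.94 cm² → 2.94×10⁻⁴ m²
F = P × A = 794000 × 2.94×10⁻⁴ = 233.436 N
0.0592 ft → 0.0180442 m
W = F × d = 233.436 × 0.0180442 = 4.21217 J
In ft·lbf: 4.21217 / 1.35582 = 3.10673 ft·lbf

3.11 ft·lbf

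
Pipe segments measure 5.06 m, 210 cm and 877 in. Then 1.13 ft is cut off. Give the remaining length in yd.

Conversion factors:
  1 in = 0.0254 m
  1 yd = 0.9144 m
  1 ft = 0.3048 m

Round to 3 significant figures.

31.8 yd

5.06 m (already m)
210 cm × 0.01 = 2.1 m
877 in × 0.0254 = 22.2758 m
1.13 ft × 0.3048 = 0.344424 m
Sum: 5.06 + 2.1 + 22.2758 − 0.344424 = 29.0914 m
In yd: 29.0914 / 0.9144 = 31.8147 yd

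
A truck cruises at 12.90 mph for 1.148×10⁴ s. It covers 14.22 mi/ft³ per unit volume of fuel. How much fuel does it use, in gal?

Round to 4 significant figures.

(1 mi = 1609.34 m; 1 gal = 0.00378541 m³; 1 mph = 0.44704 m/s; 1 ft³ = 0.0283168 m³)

12.90 mph → 5.76682 m/s
d = v × t = 5.76682 × 11480 = 66203.1 m
14.22 mi/ft³ → 808171 m/m³
V = d / (distance per unit fuel) = 66203.1 / 808171 = 0.0819172 m³
In gal: 0.0819172 / 0.00378541 = 21.6402 gal

21.64 gal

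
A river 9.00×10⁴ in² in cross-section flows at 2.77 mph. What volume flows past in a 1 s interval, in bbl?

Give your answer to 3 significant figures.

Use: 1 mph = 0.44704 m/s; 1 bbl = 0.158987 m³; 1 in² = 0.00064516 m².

452 bbl

2.77 mph × 0.44704 = 1.2383 m/s
9.00×10⁴ in² × 0.00064516 = 58.0644 m²
V = v × A × t = 1.2383 m/s × 58.0644 m² × 1 s = 71.9011 m³
71.9011 m³ ÷ (0.158987 m³/bbl) = 452.245 bbl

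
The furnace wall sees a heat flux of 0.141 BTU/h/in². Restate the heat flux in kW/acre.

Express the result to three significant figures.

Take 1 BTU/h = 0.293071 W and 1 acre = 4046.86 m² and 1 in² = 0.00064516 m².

0.141 BTU/h/in² × 0.293071 W/BTU/h ÷ 0.00064516 m²/in² = 64.0508 W/m²
64.0508 W/m² ÷ 1000 W/kW × 4046.86 m²/acre = 259.205 kW/acre

259 kW/acre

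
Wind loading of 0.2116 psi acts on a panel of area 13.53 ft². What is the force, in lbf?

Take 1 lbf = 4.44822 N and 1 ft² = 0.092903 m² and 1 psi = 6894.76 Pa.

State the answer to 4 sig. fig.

412.3 lbf

0.2116 psi × 6894.76 → 1458.93 Pa
13.53 ft² × 0.092903 → 1.25698 m²
F = P × A = 1458.93 Pa × 1.25698 m² = 1833.85 N
1833.85 N ÷ (4.44822 N/lbf) = 412.266 lbf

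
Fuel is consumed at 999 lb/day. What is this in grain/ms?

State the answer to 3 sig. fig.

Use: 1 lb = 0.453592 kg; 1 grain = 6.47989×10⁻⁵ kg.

0.0809 grain/ms

999 lb/day × 0.453592 kg/lb ÷ 86400 s/day = 0.00524466 kg/s
0.00524466 kg/s ÷ 6.47989×10⁻⁵ kg/grain × 0.001 s/ms = 0.0809375 grain/ms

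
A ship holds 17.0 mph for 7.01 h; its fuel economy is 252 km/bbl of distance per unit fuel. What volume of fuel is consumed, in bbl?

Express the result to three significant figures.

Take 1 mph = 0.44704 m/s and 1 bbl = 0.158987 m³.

17.0 mph → 7.59968 m/s
7.01 h → 25236 s
d = v × t = 7.59968 × 25236 = 191786 m
252 km/bbl → 1.58504×10⁶ m/m³
V = d / (distance per unit fuel) = 191786 / 1.58504×10⁶ = 0.120998 m³
In bbl: 0.120998 / 0.158987 = 0.761056 bbl

0.761 bbl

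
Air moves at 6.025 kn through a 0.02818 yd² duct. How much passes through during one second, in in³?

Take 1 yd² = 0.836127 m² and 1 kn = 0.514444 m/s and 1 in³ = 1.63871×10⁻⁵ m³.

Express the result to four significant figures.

6.025 kn × 0.514444 → 3.09953 m/s
0.02818 yd² × 0.836127 → 0.0235621 m²
V = v × A × t = 3.09953 m/s × 0.0235621 m² × 1 s = 0.0730314 m³
0.0730314 m³ ÷ (1.63871×10⁻⁵ m³/in³) = 4456.64 in³

4457 in³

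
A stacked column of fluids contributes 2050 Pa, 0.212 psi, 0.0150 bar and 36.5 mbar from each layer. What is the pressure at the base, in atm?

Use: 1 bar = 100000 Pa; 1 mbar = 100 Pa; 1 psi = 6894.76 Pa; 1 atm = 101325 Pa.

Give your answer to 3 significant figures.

0.0855 atm

2050 Pa (already Pa)
0.212 psi × 6894.76 = 1461.69 Pa
0.0150 bar × 100000 = 1500 Pa
36.5 mbar × 100 = 3650 Pa
Total: 2050 + 1461.69 + 1500 + 3650 = 8661.69 Pa
In atm: 8661.69 / 101325 = 0.0854842 atm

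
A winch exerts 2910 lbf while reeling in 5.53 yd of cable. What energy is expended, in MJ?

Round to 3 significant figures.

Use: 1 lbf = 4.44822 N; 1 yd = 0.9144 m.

2910 lbf × 4.44822 → 12944.3 N
5.53 yd × 0.9144 → 5.05663 m
W = F × d = 12944.3 N × 5.05663 m = 65454.5 J
65454.5 J ÷ (1000000 J/MJ) = 0.0654545 MJ

0.0655 MJ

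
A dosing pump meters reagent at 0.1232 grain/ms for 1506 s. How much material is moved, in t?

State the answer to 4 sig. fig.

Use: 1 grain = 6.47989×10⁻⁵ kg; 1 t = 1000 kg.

0.01202 t

0.1232 grain/ms → 0.00798322 kg/s
m = ṁ × t = 0.00798322 × 1506 = 12.0227 kg
In t: 12.0227 / 1000 = 0.0120227 t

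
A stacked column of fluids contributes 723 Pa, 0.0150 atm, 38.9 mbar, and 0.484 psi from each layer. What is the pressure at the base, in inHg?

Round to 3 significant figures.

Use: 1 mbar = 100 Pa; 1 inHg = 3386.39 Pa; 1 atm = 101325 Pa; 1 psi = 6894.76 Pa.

723 Pa (already Pa)
0.0150 atm × 101325 → 1519.88 Pa
38.9 mbar × 100 → 3890 Pa
0.484 psi × 6894.76 → 3337.06 Pa
Combined: 723 + 1519.88 + 3890 + 3337.06 = 9469.94 Pa
In inHg: 9469.94 / 3386.39 = 2.79647 inHg

2.80 inHg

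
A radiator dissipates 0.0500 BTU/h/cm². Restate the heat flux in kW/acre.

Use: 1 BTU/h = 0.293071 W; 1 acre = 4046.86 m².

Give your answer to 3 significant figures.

593 kW/acre

0.0500 BTU/h/cm² × 0.293071 W/BTU/h ÷ 0.0001 m²/cm² = 146.536 W/m²
146.536 W/m² ÷ 1000 W/kW × 4046.86 m²/acre = 593.011 kW/acre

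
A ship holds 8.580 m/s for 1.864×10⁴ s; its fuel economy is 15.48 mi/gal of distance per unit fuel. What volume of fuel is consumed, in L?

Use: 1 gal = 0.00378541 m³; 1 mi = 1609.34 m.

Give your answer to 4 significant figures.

d = v × t = 8.58 × 18640 = 159931 m
15.48 mi/gal → 6.58121×10⁶ m/m³
V = d / (distance per unit fuel) = 159931 / 6.58121×10⁶ = 0.0243012 m³
In L: 0.0243012 / 0.001 = 24.3012 L

24.30 L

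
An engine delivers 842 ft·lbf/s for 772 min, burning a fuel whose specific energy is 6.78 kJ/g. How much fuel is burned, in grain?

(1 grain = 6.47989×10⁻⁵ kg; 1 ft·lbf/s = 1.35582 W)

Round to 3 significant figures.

1.20×10⁵ grain

842 ft·lbf/s → 1141.6 W
772 min → 46320 s
E = P × t = 1141.6 × 46320 = 5.28789×10⁷ J
6.78 kJ/g → 6.78×10⁶ J/kg
m = E / e_s = 5.28789×10⁷ / 6.78×10⁶ = 7.79925 kg
In grain: 7.79925 / 6.47989×10⁻⁵ = 120361 grain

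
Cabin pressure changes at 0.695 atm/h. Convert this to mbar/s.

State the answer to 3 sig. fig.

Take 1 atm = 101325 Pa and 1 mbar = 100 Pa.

0.196 mbar/s

0.695 atm/h × 101325 Pa/atm ÷ 3600 s/h = 19.5614 Pa/s
19.5614 Pa/s ÷ 100 Pa/mbar = 0.195614 mbar/s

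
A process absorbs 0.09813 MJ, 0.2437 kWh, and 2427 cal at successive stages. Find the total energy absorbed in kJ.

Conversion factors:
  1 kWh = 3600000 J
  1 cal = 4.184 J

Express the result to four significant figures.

985.6 kJ

0.09813 MJ × 1000000 → 98130 J
0.2437 kWh × 3600000 → 877320 J
2427 cal × 4.184 → 10154.6 J
Sum: 98130 + 877320 + 10154.6 = 985605 J
In kJ: 985605 / 1000 = 985.605 kJ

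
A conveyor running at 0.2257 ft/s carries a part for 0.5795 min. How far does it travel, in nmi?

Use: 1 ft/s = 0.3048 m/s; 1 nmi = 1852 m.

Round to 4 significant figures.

0.001292 nmi

0.2257 ft/s × 0.3048 = 0.0687934 m/s
0.5795 min × 60 = 34.77 s
d = v × t = 0.0687934 m/s × 34.77 s = 2.39195 m
2.39195 m ÷ (1852 m/nmi) = 0.00129155 nmi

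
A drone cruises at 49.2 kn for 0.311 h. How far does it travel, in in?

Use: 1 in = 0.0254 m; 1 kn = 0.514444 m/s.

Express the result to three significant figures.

1.12×10⁶ in

49.2 kn × 0.514444 = 25.3106 m/s
0.311 h × 3600 = 1119.6 s
d = v × t = 25.3106 m/s × 1119.6 s = 28337.7 m
28337.7 m ÷ (0.0254 m/in) = 1.11566×10⁶ in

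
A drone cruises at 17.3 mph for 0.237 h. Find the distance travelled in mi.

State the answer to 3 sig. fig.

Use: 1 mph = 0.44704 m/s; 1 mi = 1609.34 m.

4.10 mi

17.3 mph × 0.44704 = 7.73379 m/s
0.237 h × 3600 = 853.2 s
d = v × t = 7.73379 m/s × 853.2 s = 6598.47 m
6598.47 m ÷ (1609.34 m/mi) = 4.10011 mi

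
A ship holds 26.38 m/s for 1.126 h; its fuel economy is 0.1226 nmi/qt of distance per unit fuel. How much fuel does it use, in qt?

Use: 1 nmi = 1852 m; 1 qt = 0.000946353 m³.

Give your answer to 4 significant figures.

471.0 qt

1.126 h → 4053.6 s
d = v × t = 26.38 × 4053.6 = 106934 m
0.1226 nmi/qt → 239927 m/m³
V = d / (distance per unit fuel) = 106934 / 239927 = 0.445694 m³
In qt: 0.445694 / 0.000946353 = 470.96 qt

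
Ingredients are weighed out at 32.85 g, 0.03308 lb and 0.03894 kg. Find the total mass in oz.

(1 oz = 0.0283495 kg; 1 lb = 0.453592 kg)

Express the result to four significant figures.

32.85 g × 0.001 = 0.03285 kg
0.03308 lb × 0.453592 = 0.0150048 kg
0.03894 kg (already kg)
Sum: 0.03285 + 0.0150048 + 0.03894 = 0.0867948 kg
In oz: 0.0867948 / 0.0283495 = 3.0616 oz

3.062 oz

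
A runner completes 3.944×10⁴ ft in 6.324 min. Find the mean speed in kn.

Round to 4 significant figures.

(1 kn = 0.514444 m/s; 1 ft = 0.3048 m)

3.944×10⁴ ft × 0.3048 → 12021.3 m
6.324 min × 60 → 379.44 s
v = d / t = 12021.3 m / 379.44 s = 31.6817 m/s
31.6817 m/s ÷ (0.514444 m/s/kn) = 61.5844 kn

61.58 kn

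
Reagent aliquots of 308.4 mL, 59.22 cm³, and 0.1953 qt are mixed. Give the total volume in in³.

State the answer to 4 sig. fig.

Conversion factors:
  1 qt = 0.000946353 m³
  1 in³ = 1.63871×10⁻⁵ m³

308.4 mL × 10⁻⁶ → 3.084×10⁻⁴ m³
59.22 cm³ × 10⁻⁶ → 5.922×10⁻⁵ m³
0.1953 qt × 0.000946353 → 1.84823×10⁻⁴ m³
Sum: 3.084×10⁻⁴ + 5.922×10⁻⁵ + 1.84823×10⁻⁴ = 5.52443×10⁻⁴ m³
In in³: 5.52443×10⁻⁴ / 1.63871×10⁻⁵ = 33.7121 in³

33.71 in³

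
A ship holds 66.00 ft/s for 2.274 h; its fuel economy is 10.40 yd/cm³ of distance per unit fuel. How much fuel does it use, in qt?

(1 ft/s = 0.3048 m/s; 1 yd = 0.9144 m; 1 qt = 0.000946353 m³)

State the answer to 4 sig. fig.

18.30 qt

66.00 ft/s → 20.1168 m/s
2.274 h → 8186.4 s
d = v × t = 20.1168 × 8186.4 = 164684 m
10.40 yd/cm³ → 9.50976×10⁶ m/m³
V = d / (distance per unit fuel) = 164684 / 9.50976×10⁶ = 0.0173174 m³
In qt: 0.0173174 / 0.000946353 = 18.2991 qt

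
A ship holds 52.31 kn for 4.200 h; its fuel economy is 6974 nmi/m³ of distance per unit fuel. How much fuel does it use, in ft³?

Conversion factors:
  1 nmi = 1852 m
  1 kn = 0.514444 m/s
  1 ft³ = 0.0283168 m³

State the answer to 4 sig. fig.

52.31 kn → 26.9106 m/s
4.200 h → 15120 s
d = v × t = 26.9106 × 15120 = 406888 m
6974 nmi/m³ → 1.29158×10⁷ m/m³
V = d / (distance per unit fuel) = 406888 / 1.29158×10⁷ = 0.0315031 m³
In ft³: 0.0315031 / 0.0283168 = 1.11252 ft³

1.113 ft³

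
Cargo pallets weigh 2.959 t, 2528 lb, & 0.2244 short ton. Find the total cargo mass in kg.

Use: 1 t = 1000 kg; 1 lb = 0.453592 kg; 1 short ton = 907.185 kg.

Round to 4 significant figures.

2.959 t × 1000 = 2959 kg
2528 lb × 0.453592 = 1146.68 kg
0.2244 short ton × 907.185 = 203.572 kg
Sum: 2959 + 1146.68 + 203.572 = 4309.25 kg

4309 kg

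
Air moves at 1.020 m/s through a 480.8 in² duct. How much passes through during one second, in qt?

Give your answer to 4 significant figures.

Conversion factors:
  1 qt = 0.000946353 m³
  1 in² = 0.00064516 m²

334.3 qt

480.8 in² × 0.00064516 → 0.310193 m²
V = v × A × t = 1.02 m/s × 0.310193 m² × 1 s = 0.316397 m³
0.316397 m³ ÷ (0.000946353 m³/qt) = 334.333 qt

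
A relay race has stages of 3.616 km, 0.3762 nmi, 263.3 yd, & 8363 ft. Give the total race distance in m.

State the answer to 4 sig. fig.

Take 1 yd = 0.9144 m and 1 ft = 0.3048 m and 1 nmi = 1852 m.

7103 m

3.616 km × 1000 → 3616 m
0.3762 nmi × 1852 → 696.722 m
263.3 yd × 0.9144 → 240.762 m
8363 ft × 0.3048 → 2549.04 m
Combined: 3616 + 696.722 + 240.762 + 2549.04 = 7102.52 m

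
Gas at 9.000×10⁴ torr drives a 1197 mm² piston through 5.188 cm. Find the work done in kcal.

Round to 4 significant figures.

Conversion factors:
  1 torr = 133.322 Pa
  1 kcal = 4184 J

0.1781 kcal

9.000×10⁴ torr → 1.1999×10⁷ Pa
1197 mm² → 0.001197 m²
F = P × A = 1.1999×10⁷ × 0.001197 = 14362.8 N
5.188 cm → 0.05188 m
W = F × d = 14362.8 × 0.05188 = 745.142 J
In kcal: 745.142 / 4184 = 0.178093 kcal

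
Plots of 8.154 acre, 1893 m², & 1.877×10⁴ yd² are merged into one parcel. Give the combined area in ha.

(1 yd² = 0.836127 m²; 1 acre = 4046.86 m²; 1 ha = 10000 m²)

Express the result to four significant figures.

8.154 acre × 4046.86 → 32998.1 m²
1893 m² (already m²)
1.877×10⁴ yd² × 0.836127 → 15694.1 m²
Combined: 32998.1 + 1893 + 15694.1 = 50585.2 m²
In ha: 50585.2 / 10000 = 5.05852 ha

5.059 ha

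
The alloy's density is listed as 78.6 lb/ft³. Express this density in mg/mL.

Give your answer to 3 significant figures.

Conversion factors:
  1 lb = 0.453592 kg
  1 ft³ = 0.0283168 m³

78.6 lb/ft³ × 0.453592 kg/lb ÷ 0.0283168 m³/ft³ = 1259.05 kg/m³
1259.05 kg/m³ ÷ 10⁻⁶ kg/mg × 10⁻⁶ m³/mL = 1259.05 mg/mL

1260 mg/mL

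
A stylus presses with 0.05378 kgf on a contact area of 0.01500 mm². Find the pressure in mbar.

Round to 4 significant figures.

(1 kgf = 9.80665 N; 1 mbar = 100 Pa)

3.516×10⁵ mbar

0.05378 kgf × 9.80665 = 0.527402 N
0.01500 mm² × 10⁻⁶ = 1.5×10⁻⁸ m²
P = F / A = 0.527402 N / 1.5×10⁻⁸ m² = 3.51601×10⁷ Pa
3.51601×10⁷ Pa ÷ (100 Pa/mbar) = 351601 mbar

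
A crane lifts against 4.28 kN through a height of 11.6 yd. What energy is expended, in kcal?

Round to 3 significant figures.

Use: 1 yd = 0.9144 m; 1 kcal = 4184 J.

10.9 kcal

4.28 kN × 1000 = 4280 N
11.6 yd × 0.9144 = 10.607 m
W = F × d = 4280 N × 10.607 m = 45398 J
45398 J ÷ (4184 J/kcal) = 10.8504 kcal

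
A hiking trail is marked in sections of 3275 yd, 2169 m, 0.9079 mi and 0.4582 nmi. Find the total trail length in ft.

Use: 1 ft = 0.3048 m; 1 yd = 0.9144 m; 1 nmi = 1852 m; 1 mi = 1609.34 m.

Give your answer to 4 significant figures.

3275 yd × 0.9144 = 2994.66 m
2169 m (already m)
0.9079 mi × 1609.34 = 1461.12 m
0.4582 nmi × 1852 = 848.586 m
Total: 2994.66 + 2169 + 1461.12 + 848.586 = 7473.37 m
In ft: 7473.37 / 0.3048 = 24518.9 ft

2.452×10⁴ ft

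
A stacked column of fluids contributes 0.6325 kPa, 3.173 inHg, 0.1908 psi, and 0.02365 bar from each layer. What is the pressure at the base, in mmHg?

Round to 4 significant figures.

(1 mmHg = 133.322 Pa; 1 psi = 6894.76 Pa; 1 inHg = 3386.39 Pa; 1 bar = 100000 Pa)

112.9 mmHg

0.6325 kPa × 1000 = 632.5 Pa
3.173 inHg × 3386.39 = 10745 Pa
0.1908 psi × 6894.76 = 1315.52 Pa
0.02365 bar × 100000 = 2365 Pa
Combined: 632.5 + 10745 + 1315.52 + 2365 = 15058 Pa
In mmHg: 15058 / 133.322 = 112.945 mmHg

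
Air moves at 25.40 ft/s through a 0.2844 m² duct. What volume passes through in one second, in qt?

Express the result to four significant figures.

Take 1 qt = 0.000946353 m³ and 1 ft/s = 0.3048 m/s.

2327 qt

25.40 ft/s × 0.3048 → 7.74192 m/s
V = v × A × t = 7.74192 m/s × 0.2844 m² × 1 s = 2.2018 m³
2.2018 m³ ÷ (0.000946353 m³/qt) = 2326.62 qt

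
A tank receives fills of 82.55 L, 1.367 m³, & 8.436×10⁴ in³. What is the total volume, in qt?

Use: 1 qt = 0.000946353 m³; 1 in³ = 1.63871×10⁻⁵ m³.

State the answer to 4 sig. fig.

2993 qt

82.55 L × 0.001 = 0.08255 m³
1.367 m³ (already m³)
8.436×10⁴ in³ × 1.63871×10⁻⁵ = 1.38242 m³
Total: 0.08255 + 1.367 + 1.38242 = 2.83197 m³
In qt: 2.83197 / 0.000946353 = 2992.51 qt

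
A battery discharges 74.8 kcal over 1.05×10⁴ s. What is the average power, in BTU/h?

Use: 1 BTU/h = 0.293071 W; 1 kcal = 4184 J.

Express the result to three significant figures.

74.8 kcal × 4184 → 312963 J
P = E / t = 312963 J / 10500 s = 29.806 W
29.806 W ÷ (0.293071 W/BTU/h) = 101.702 BTU/h

102 BTU/h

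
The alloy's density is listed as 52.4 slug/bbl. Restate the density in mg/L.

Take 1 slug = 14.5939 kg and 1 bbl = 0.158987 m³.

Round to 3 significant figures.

52.4 slug/bbl × 14.5939 kg/slug ÷ 0.158987 m³/bbl = 4809.96 kg/m³
4809.96 kg/m³ ÷ 10⁻⁶ kg/mg × 0.001 m³/L = 4.80996×10⁶ mg/L

4.81×10⁶ mg/L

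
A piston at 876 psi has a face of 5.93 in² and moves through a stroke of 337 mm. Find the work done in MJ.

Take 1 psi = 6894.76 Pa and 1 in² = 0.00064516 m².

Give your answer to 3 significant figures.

0.00779 MJ

876 psi → 6.03981×10⁶ Pa
5.93 in² → 0.0038258 m²
F = P × A = 6.03981×10⁶ × 0.0038258 = 23107.1 N
337 mm → 0.337 m
W = F × d = 23107.1 × 0.337 = 7787.09 J
In MJ: 7787.09 / 1000000 = 0.00778709 MJ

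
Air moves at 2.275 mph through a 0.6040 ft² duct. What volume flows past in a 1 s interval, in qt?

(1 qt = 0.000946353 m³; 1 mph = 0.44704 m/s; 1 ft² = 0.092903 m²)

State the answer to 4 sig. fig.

2.275 mph × 0.44704 = 1.01702 m/s
0.6040 ft² × 0.092903 = 0.0561134 m²
V = v × A × t = 1.01702 m/s × 0.0561134 m² × 1 s = 0.0570685 m³
0.0570685 m³ ÷ (0.000946353 m³/qt) = 60.3036 qt

60.30 qt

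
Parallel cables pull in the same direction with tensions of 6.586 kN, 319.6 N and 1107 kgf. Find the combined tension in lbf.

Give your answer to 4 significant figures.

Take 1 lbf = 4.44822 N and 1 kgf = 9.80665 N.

3993 lbf

6.586 kN × 1000 = 6586 N
319.6 N (already N)
1107 kgf × 9.80665 = 10856 N
Sum: 6586 + 319.6 + 10856 = 17761.6 N
In lbf: 17761.6 / 4.44822 = 3992.97 lbf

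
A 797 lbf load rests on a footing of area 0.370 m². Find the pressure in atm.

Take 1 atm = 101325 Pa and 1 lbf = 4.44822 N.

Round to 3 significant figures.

797 lbf × 4.44822 → 3545.23 N
P = F / A = 3545.23 N / 0.37 m² = 9581.7 Pa
9581.7 Pa ÷ (101325 Pa/atm) = 0.094564 atm

0.0946 atm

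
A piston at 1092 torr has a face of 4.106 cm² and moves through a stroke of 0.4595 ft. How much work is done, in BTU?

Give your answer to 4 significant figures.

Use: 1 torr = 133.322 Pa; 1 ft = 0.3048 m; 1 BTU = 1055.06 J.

1092 torr → 145588 Pa
4.106 cm² → 4.106×10⁻⁴ m²
F = P × A = 145588 × 4.106×10⁻⁴ = 59.7784 N
0.4595 ft → 0.140056 m
W = F × d = 59.7784 × 0.140056 = 8.37232 J
In BTU: 8.37232 / 1055.06 = 0.0079354 BTU

0.007935 BTU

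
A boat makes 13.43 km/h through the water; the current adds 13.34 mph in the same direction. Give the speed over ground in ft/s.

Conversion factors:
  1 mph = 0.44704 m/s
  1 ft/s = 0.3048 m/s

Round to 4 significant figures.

13.43 km/h × (1/3.6) → 3.73056 m/s
13.34 mph × 0.44704 → 5.96351 m/s
Sum: 3.73056 + 5.96351 = 9.69407 m/s
In ft/s: 9.69407 / 0.3048 = 31.8047 ft/s

31.80 ft/s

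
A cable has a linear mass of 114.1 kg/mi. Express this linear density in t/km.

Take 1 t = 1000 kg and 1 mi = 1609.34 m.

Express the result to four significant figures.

0.07090 t/km

114.1 kg/mi ÷ 1609.34 m/mi = 0.0708986 kg/m
0.0708986 kg/m ÷ 1000 kg/t × 1000 m/km = 0.0708986 t/km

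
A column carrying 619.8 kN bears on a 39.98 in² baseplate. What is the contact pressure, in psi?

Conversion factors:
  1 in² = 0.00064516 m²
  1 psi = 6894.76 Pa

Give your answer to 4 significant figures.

3485 psi

619.8 kN × 1000 = 619800 N
39.98 in² × 0.00064516 = 0.0257935 m²
P = F / A = 619800 N / 0.0257935 m² = 2.40293×10⁷ Pa
2.40293×10⁷ Pa ÷ (6894.76 Pa/psi) = 3485.15 psi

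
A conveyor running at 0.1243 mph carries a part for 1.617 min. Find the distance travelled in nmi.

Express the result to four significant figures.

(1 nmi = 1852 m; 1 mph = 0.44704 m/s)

0.002911 nmi

0.1243 mph × 0.44704 → 0.0555671 m/s
1.617 min × 60 → 97.02 s
d = v × t = 0.0555671 m/s × 97.02 s = 5.39112 m
5.39112 m ÷ (1852 m/nmi) = 0.00291097 nmi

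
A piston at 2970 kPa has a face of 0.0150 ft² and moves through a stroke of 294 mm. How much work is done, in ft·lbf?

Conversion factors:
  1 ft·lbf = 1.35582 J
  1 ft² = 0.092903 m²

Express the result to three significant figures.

897 ft·lbf

2970 kPa → 2.97×10⁶ Pa
0.0150 ft² → 0.00139354 m²
F = P × A = 2.97×10⁶ × 0.00139354 = 4138.81 N
294 mm → 0.294 m
W = F × d = 4138.81 × 0.294 = 1216.81 J
In ft·lbf: 1216.81 / 1.35582 = 897.472 ft·lbf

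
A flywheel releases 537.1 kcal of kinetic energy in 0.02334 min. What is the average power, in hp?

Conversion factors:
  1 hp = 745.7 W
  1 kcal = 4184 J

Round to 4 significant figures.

2152 hp

537.1 kcal × 4184 = 2.24723×10⁶ J
0.02334 min × 60 = 1.4004 s
P = E / t = 2.24723×10⁶ J / 1.4004 s = 1.60471×10⁶ W
1.60471×10⁶ W ÷ (745.7 W/hp) = 2151.95 hp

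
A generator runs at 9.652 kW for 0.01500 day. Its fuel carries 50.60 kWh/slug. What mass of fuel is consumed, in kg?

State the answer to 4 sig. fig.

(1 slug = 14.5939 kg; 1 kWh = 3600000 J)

9.652 kW → 9652 W
0.01500 day → 1296 s
E = P × t = 9652 × 1296 = 1.2509×10⁷ J
50.60 kWh/slug → 1.24819×10⁷ J/kg
m = E / e_s = 1.2509×10⁷ / 1.24819×10⁷ = 1.00217 kg

1.002 kg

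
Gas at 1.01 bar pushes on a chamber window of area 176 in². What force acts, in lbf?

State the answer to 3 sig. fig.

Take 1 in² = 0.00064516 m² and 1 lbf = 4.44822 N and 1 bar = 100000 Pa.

2580 lbf

1.01 bar × 100000 = 101000 Pa
176 in² × 0.00064516 = 0.113548 m²
F = P × A = 101000 Pa × 0.113548 m² = 11468.3 N
11468.3 N ÷ (4.44822 N/lbf) = 2578.18 lbf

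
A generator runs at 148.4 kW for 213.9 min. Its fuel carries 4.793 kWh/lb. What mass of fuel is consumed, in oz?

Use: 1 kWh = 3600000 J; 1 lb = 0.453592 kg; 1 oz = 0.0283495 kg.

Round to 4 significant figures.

148.4 kW → 148400 W
213.9 min → 12834 s
E = P × t = 148400 × 12834 = 1.90457×10⁹ J
4.793 kWh/lb → 3.80404×10⁷ J/kg
m = E / e_s = 1.90457×10⁹ / 3.80404×10⁷ = 50.067 kg
In oz: 50.067 / 0.0283495 = 1766.06 oz

1766 oz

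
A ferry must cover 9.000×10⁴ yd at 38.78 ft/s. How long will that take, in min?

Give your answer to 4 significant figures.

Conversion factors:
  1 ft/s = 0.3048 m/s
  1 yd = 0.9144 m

116.0 min

9.000×10⁴ yd × 0.9144 → 82296 m
38.78 ft/s × 0.3048 → 11.8201 m/s
t = d / v = 82296 m / 11.8201 m/s = 6962.38 s
6962.38 s ÷ (60 s/min) = 116.04 min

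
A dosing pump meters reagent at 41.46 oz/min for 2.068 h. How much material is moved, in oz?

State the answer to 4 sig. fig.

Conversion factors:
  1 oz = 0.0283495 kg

41.46 oz/min → 0.0195895 kg/s
2.068 h → 7444.8 s
m = ṁ × t = 0.0195895 × 7444.8 = 145.84 kg
In oz: 145.84 / 0.0283495 = 5144.36 oz

5144 oz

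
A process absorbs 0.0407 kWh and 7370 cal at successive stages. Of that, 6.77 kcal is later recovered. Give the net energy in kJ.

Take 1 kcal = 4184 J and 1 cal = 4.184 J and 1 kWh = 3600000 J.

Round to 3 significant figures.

0.0407 kWh × 3600000 = 146520 J
7370 cal × 4.184 = 30836.1 J
6.77 kcal × 4184 = 28325.7 J
Net: 146520 + 30836.1 − 28325.7 = 149030 J
In kJ: 149030 / 1000 = 149.03 kJ

149 kJ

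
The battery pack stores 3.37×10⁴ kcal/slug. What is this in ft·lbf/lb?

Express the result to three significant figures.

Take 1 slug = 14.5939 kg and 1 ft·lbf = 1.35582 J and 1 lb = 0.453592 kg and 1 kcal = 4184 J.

3.23×10⁶ ft·lbf/lb

3.37×10⁴ kcal/slug × 4184 J/kcal ÷ 14.5939 kg/slug = 9.66163×10⁶ J/kg
9.66163×10⁶ J/kg ÷ 1.35582 J/ft·lbf × 0.453592 kg/lb = 3.23232×10⁶ ft·lbf/lb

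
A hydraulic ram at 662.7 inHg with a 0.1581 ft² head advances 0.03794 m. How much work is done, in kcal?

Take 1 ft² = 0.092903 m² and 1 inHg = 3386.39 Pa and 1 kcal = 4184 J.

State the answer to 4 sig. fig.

662.7 inHg → 2.24416×10⁶ Pa
0.1581 ft² → 0.014688 m²
F = P × A = 2.24416×10⁶ × 0.014688 = 32962.2 N
W = F × d = 32962.2 × 0.03794 = 1250.59 J
In kcal: 1250.59 / 4184 = 0.298898 kcal

0.2989 kcal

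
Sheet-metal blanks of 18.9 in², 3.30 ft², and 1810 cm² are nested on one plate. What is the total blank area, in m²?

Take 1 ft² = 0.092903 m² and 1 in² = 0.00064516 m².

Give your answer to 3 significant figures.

18.9 in² × 0.00064516 = 0.0121935 m²
3.30 ft² × 0.092903 = 0.30658 m²
1810 cm² × 0.0001 = 0.181 m²
Sum: 0.0121935 + 0.30658 + 0.181 = 0.499774 m²

0.500 m²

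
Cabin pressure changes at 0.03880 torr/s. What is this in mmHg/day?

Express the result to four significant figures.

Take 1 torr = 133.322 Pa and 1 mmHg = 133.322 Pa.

3352 mmHg/day

0.03880 torr/s × 133.322 Pa/torr = 5.17289 Pa/s
5.17289 Pa/s ÷ 133.322 Pa/mmHg × 86400 s/day = 3352.32 mmHg/day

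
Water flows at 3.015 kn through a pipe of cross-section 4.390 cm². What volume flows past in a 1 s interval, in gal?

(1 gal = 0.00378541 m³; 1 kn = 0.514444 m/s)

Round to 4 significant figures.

0.1799 gal

3.015 kn × 0.514444 → 1.55105 m/s
4.390 cm² × 0.0001 → 4.39×10⁻⁴ m²
V = v × A × t = 1.55105 m/s × 4.39×10⁻⁴ m² × 1 s = 6.80911×10⁻⁴ m³
6.80911×10⁻⁴ m³ ÷ (0.00378541 m³/gal) = 0.179878 gal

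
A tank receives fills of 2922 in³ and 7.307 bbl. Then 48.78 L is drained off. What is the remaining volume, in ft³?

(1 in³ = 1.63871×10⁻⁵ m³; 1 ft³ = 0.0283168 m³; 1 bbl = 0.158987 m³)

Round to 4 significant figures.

40.99 ft³

2922 in³ × 1.63871×10⁻⁵ = 0.0478831 m³
7.307 bbl × 0.158987 = 1.16172 m³
48.78 L × 0.001 = 0.04878 m³
Net: 0.0478831 + 1.16172 − 0.04878 = 1.16082 m³
In ft³: 1.16082 / 0.0283168 = 40.994 ft³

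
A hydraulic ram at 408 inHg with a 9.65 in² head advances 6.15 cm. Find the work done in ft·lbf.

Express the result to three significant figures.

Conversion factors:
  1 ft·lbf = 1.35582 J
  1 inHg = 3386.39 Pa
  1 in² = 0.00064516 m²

390 ft·lbf

408 inHg → 1.38165×10⁶ Pa
9.65 in² → 0.00622579 m²
F = P × A = 1.38165×10⁶ × 0.00622579 = 8601.86 N
6.15 cm → 0.0615 m
W = F × d = 8601.86 × 0.0615 = 529.014 J
In ft·lbf: 529.014 / 1.35582 = 390.18 ft·lbf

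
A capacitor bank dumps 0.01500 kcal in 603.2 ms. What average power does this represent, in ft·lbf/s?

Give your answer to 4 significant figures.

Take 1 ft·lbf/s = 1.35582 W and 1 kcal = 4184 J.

76.74 ft·lbf/s

0.01500 kcal × 4184 = 62.76 J
603.2 ms × 0.001 = 0.6032 s
P = E / t = 62.76 J / 0.6032 s = 104.045 W
104.045 W ÷ (1.35582 W/ft·lbf/s) = 76.7395 ft·lbf/s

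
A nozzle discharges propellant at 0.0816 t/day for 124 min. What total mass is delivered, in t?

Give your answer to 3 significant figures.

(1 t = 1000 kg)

0.00703 t

0.0816 t/day → 9.44444×10⁻⁴ kg/s
124 min → 7440 s
m = ṁ × t = 9.44444×10⁻⁴ × 7440 = 7.02666 kg
In t: 7.02666 / 1000 = 0.00702666 t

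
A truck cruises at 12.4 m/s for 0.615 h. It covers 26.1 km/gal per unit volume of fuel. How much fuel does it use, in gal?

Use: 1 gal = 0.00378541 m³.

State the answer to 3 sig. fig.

0.615 h → 2214 s
d = v × t = 12.4 × 2214 = 27453.6 m
26.1 km/gal → 6.89489×10⁶ m/m³
V = d / (distance per unit fuel) = 27453.6 / 6.89489×10⁶ = 0.00398173 m³
In gal: 0.00398173 / 0.00378541 = 1.05186 gal

1.05 gal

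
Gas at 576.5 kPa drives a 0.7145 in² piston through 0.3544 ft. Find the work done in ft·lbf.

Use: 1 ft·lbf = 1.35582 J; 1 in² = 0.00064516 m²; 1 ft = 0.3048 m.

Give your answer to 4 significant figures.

576.5 kPa → 576500 Pa
0.7145 in² → 4.60967×10⁻⁴ m²
F = P × A = 576500 × 4.60967×10⁻⁴ = 265.747 N
0.3544 ft → 0.108021 m
W = F × d = 265.747 × 0.108021 = 28.7063 J
In ft·lbf: 28.7063 / 1.35582 = 21.1726 ft·lbf

21.17 ft·lbf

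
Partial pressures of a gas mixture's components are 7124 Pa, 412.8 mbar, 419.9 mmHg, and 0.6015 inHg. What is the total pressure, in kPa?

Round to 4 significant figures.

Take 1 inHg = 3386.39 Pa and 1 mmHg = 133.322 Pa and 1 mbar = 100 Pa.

7124 Pa (already Pa)
412.8 mbar × 100 → 41280 Pa
419.9 mmHg × 133.322 → 55981.9 Pa
0.6015 inHg × 3386.39 → 2036.91 Pa
Sum: 7124 + 41280 + 55981.9 + 2036.91 = 106423 Pa
In kPa: 106423 / 1000 = 106.423 kPa

106.4 kPa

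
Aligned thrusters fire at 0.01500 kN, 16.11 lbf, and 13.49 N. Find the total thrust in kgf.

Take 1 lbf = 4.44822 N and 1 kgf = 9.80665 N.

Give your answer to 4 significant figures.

10.21 kgf

0.01500 kN × 1000 → 15 N
16.11 lbf × 4.44822 → 71.6608 N
13.49 N (already N)
Combined: 15 + 71.6608 + 13.49 = 100.151 N
In kgf: 100.151 / 9.80665 = 10.2126 kgf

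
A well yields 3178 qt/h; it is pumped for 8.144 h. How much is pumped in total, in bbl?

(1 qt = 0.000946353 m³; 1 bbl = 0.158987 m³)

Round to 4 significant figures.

3178 qt/h → 8.35419×10⁻⁴ m³/s
8.144 h → 29318.4 s
V = Q × t = 8.35419×10⁻⁴ × 29318.4 = 24.4931 m³
In bbl: 24.4931 / 0.158987 = 154.057 bbl

154.1 bbl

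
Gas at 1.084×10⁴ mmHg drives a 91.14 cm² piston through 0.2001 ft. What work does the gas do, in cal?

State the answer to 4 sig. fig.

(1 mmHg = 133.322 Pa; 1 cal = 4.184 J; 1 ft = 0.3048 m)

192.0 cal

1.084×10⁴ mmHg → 1.44521×10⁶ Pa
91.14 cm² → 0.009114 m²
F = P × A = 1.44521×10⁶ × 0.009114 = 13171.6 N
0.2001 ft → 0.0609905 m
W = F × d = 13171.6 × 0.0609905 = 803.342 J
In cal: 803.342 / 4.184 = 192.003 cal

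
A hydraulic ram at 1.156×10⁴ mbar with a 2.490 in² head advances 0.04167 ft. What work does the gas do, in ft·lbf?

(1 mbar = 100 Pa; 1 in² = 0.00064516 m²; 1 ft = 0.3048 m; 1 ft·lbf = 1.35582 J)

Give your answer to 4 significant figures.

17.40 ft·lbf

1.156×10⁴ mbar → 1.156×10⁶ Pa
2.490 in² → 0.00160645 m²
F = P × A = 1.156×10⁶ × 0.00160645 = 1857.06 N
0.04167 ft → 0.012701 m
W = F × d = 1857.06 × 0.012701 = 23.5865 J
In ft·lbf: 23.5865 / 1.35582 = 17.3965 ft·lbf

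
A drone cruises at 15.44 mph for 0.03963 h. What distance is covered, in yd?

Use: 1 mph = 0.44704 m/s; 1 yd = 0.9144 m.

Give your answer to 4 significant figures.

1077 yd

15.44 mph × 0.44704 = 6.9023 m/s
0.03963 h × 3600 = 142.668 s
d = v × t = 6.9023 m/s × 142.668 s = 984.737 m
984.737 m ÷ (0.9144 m/yd) = 1076.92 yd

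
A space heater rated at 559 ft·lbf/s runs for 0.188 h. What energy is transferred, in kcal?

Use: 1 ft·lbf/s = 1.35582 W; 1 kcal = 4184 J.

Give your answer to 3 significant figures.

559 ft·lbf/s × 1.35582 → 757.903 W
0.188 h × 3600 → 676.8 s
E = P × t = 757.903 W × 676.8 s = 512949 J
512949 J ÷ (4184 J/kcal) = 122.598 kcal

123 kcal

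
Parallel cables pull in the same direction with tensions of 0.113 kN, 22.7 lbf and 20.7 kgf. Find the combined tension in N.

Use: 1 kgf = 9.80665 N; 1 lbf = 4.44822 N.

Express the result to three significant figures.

417 N

0.113 kN × 1000 → 113 N
22.7 lbf × 4.44822 → 100.975 N
20.7 kgf × 9.80665 → 202.998 N
Sum: 113 + 100.975 + 202.998 = 416.973 N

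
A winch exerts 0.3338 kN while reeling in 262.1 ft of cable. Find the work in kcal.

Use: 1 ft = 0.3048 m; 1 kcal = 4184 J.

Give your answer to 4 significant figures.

0.3338 kN × 1000 = 333.8 N
262.1 ft × 0.3048 = 79.8881 m
W = F × d = 333.8 N × 79.8881 m = 26666.6 J
26666.6 J ÷ (4184 J/kcal) = 6.37347 kcal

6.373 kcal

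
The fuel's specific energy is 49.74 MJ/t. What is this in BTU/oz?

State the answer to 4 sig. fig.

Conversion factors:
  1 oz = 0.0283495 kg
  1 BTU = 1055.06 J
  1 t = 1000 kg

49.74 MJ/t × 1000000 J/MJ ÷ 1000 kg/t = 49740 J/kg
49740 J/kg ÷ 1055.06 J/BTU × 0.0283495 kg/oz = 1.33652 BTU/oz

1.337 BTU/oz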